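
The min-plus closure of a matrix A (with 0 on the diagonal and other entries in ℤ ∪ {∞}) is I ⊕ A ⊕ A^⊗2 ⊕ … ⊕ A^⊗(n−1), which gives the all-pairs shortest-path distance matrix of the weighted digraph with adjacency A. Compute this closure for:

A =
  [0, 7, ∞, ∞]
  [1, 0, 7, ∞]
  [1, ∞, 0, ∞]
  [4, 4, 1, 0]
Closure =
  [0, 7, 14, ∞]
  [1, 0, 7, ∞]
  [1, 8, 0, ∞]
  [2, 4, 1, 0]

This is the Floyd-Warshall all-pairs shortest-path computation. For each intermediate vertex k = 0, 1, …, 3, update dist[i][j] ← min(dist[i][j], dist[i][k] + dist[k][j]). The final matrix gives, for each (i, j), the minimum total weight of any directed path from i to j (possibly empty when i = j).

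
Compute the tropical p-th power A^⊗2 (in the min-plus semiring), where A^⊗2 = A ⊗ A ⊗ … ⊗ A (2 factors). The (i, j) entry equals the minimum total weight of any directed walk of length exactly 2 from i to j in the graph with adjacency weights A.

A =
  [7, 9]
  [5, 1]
A^⊗2 =
  [14, 10]
  [6, 2]

Each entry (A^⊗2)_ij equals the minimum over all length-2 walks i = v_0 → v_1 → … → v_2 = j of Σ_t A[v_t][v_{t+1}]. For example, for (i, j) = (0, 1) we minimise over 2 possible intermediate vertex sequences; the minimum is 10, attained along the walk 0 → 1 → 1.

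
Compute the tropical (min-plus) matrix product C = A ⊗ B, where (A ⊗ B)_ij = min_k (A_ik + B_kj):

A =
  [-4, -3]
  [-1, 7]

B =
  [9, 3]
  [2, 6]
A ⊗ B =
  [-1, -1]
  [8, 2]

Apply the min-plus product entry-by-entry:
  C[0][0] = min over k of (A[0][0] + B[0][0] = -4 + 9 = 5, A[0][1] + B[1][0] = -3 + 2 = -1) = -1 (attained at k = 1)
  C[0][1] = min over k of (A[0][0] + B[0][1] = -4 + 3 = -1, A[0][1] + B[1][1] = -3 + 6 = 3) = -1 (attained at k = 0)
  C[1][0] = min over k of (A[1][0] + B[0][0] = -1 + 9 = 8, A[1][1] + B[1][0] = 7 + 2 = 9) = 8 (attained at k = 0)
  C[1][1] = min over k of (A[1][0] + B[0][1] = -1 + 3 = 2, A[1][1] + B[1][1] = 7 + 6 = 13) = 2 (attained at k = 0)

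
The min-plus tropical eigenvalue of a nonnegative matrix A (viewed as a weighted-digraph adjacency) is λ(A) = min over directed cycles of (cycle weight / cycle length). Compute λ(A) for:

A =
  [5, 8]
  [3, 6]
λ(A) = 5

Enumerate directed cycles and compute their means (weight / length). Sample:
  cycle 0 → 0: weight = 5, length = 1, mean = 5/1 ≈ 5.000
  cycle 1 → 1: weight = 6, length = 1, mean = 6/1 ≈ 6.000
  cycle 0 → 1 → 0: weight = 11, length = 2, mean = 11/2 ≈ 5.500
  cycle 1 → 0 → 1: weight = 11, length = 2, mean = 11/2 ≈ 5.500
Minimum mean = 5.000, attained e.g. along the cycle 0 → 0 with weight 5 and length 1. So λ(A) = 5/1 = 5.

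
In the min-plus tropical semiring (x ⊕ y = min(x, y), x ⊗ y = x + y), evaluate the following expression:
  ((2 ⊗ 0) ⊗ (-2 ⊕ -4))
((2 ⊗ 0) ⊗ (-2 ⊕ -4)) = -2

Expand innermost to outermost. Recall ⊕ takes the minimum of its arguments and ⊗ takes their sum. Working out the expression ((2 ⊗ 0) ⊗ (-2 ⊕ -4)) gives -2.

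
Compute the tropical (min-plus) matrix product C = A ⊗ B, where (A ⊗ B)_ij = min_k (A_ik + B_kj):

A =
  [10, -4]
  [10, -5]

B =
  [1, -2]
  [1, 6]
A ⊗ B =
  [-3, 2]
  [-4, 1]

Apply the min-plus product entry-by-entry:
  C[0][0] = min over k of (A[0][0] + B[0][0] = 10 + 1 = 11, A[0][1] + B[1][0] = -4 + 1 = -3) = -3 (attained at k = 1)
  C[0][1] = min over k of (A[0][0] + B[0][1] = 10 + -2 = 8, A[0][1] + B[1][1] = -4 + 6 = 2) = 2 (attained at k = 1)
  C[1][0] = min over k of (A[1][0] + B[0][0] = 10 + 1 = 11, A[1][1] + B[1][0] = -5 + 1 = -4) = -4 (attained at k = 1)
  C[1][1] = min over k of (A[1][0] + B[0][1] = 10 + -2 = 8, A[1][1] + B[1][1] = -5 + 6 = 1) = 1 (attained at k = 1)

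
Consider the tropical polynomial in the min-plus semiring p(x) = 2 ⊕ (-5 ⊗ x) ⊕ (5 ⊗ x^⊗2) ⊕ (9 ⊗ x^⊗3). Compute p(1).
p(1) = -4

A tropical monomial a ⊗ x^⊗i evaluates to a + i · x. Evaluating each term at x = 1:
  Term 0 contributes 2 + 0 · 1 = 2
  Term 1 contributes -5 + 1 · 1 = -4
  Term 2 contributes 5 + 2 · 1 = 7
  Term 3 contributes 9 + 3 · 1 = 12
p(1) = ⊕ of these = min[2, -4, 7, 12] = -4.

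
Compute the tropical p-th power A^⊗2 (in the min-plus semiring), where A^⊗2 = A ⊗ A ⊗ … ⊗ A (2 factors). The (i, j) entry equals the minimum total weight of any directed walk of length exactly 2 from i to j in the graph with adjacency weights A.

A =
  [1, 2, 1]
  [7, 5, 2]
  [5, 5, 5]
A^⊗2 =
  [2, 3, 2]
  [7, 7, 7]
  [6, 7, 6]

Each entry (A^⊗2)_ij equals the minimum over all length-2 walks i = v_0 → v_1 → … → v_2 = j of Σ_t A[v_t][v_{t+1}]. For example, for (i, j) = (0, 2) we minimise over 3 possible intermediate vertex sequences; the minimum is 2, attained along the walk 0 → 0 → 2.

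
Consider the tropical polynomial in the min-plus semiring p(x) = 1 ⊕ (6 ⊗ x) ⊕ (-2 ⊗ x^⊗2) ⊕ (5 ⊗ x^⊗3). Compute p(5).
p(5) = 1

A tropical monomial a ⊗ x^⊗i evaluates to a + i · x. Evaluating each term at x = 5:
  Term 0 contributes 1 + 0 · 5 = 1
  Term 1 contributes 6 + 1 · 5 = 11
  Term 2 contributes -2 + 2 · 5 = 8
  Term 3 contributes 5 + 3 · 5 = 20
p(5) = ⊕ of these = min[1, 11, 8, 20] = 1.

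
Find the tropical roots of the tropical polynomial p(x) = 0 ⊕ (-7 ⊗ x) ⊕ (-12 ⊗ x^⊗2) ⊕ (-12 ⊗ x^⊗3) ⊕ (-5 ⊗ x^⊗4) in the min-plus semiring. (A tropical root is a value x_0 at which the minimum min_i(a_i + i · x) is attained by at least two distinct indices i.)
Roots: {-7, 0, 5, 7}

Each tropical root is a break point of the lower envelope of the lines y = a_i + i · x (there are 5 lines, with slopes 0, 1, ..., 4). Only the lines that attain the minimum somewhere contribute to roots; other lines are dominated. Here the surviving (envelope) indices are i = 4, i = 3, i = 2, i = 1, i = 0.
Intersections between consecutive envelope lines give the roots: for adjacent envelope indices i < j the intersection is x = (a_i − a_j) / (j − i). Reading off the sorted break points: {-7, 0, 5, 7}.
Verification: at each break x_0, at least two indices attain the minimum of min_i(a_i + i · x_0).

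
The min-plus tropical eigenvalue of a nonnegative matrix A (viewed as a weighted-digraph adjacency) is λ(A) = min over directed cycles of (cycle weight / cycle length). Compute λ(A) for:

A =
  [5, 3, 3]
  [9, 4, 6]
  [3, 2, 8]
λ(A) = 3

Enumerate directed cycles and compute their means (weight / length). Sample:
  cycle 0 → 0: weight = 5, length = 1, mean = 5/1 ≈ 5.000
  cycle 1 → 1: weight = 4, length = 1, mean = 4/1 ≈ 4.000
  cycle 2 → 2: weight = 8, length = 1, mean = 8/1 ≈ 8.000
  cycle 0 → 1 → 0: weight = 12, length = 2, mean = 12/2 ≈ 6.000
  cycle 0 → 2 → 0: weight = 6, length = 2, mean = 6/2 ≈ 3.000
  cycle 1 → 0 → 1: weight = 12, length = 2, mean = 12/2 ≈ 6.000
Minimum mean = 3.000, attained e.g. along the cycle 0 → 2 → 0 with weight 6 and length 2. So λ(A) = 6/2 = 3.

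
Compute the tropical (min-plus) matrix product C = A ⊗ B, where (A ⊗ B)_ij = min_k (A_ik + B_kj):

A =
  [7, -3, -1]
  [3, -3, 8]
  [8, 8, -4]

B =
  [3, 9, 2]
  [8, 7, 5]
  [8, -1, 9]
A ⊗ B =
  [5, -2, 2]
  [5, 4, 2]
  [4, -5, 5]

Apply the min-plus product entry-by-entry:
  C[0][0] = min over k of (A[0][0] + B[0][0] = 7 + 3 = 10, A[0][1] + B[1][0] = -3 + 8 = 5, A[0][2] + B[2][0] = -1 + 8 = 7) = 5 (attained at k = 1)
  C[0][1] = min over k of (A[0][0] + B[0][1] = 7 + 9 = 16, A[0][1] + B[1][1] = -3 + 7 = 4, A[0][2] + B[2][1] = -1 + -1 = -2) = -2 (attained at k = 2)
  C[0][2] = min over k of (A[0][0] + B[0][2] = 7 + 2 = 9, A[0][1] + B[1][2] = -3 + 5 = 2, A[0][2] + B[2][2] = -1 + 9 = 8) = 2 (attained at k = 1)
  C[1][0] = min over k of (A[1][0] + B[0][0] = 3 + 3 = 6, A[1][1] + B[1][0] = -3 + 8 = 5, A[1][2] + B[2][0] = 8 + 8 = 16) = 5 (attained at k = 1)
  C[1][1] = min over k of (A[1][0] + B[0][1] = 3 + 9 = 12, A[1][1] + B[1][1] = -3 + 7 = 4, A[1][2] + B[2][1] = 8 + -1 = 7) = 4 (attained at k = 1)
  C[1][2] = min over k of (A[1][0] + B[0][2] = 3 + 2 = 5, A[1][1] + B[1][2] = -3 + 5 = 2, A[1][2] + B[2][2] = 8 + 9 = 17) = 2 (attained at k = 1)
  C[2][0] = min over k of (A[2][0] + B[0][0] = 8 + 3 = 11, A[2][1] + B[1][0] = 8 + 8 = 16, A[2][2] + B[2][0] = -4 + 8 = 4) = 4 (attained at k = 2)
  C[2][1] = min over k of (A[2][0] + B[0][1] = 8 + 9 = 17, A[2][1] + B[1][1] = 8 + 7 = 15, A[2][2] + B[2][1] = -4 + -1 = -5) = -5 (attained at k = 2)
  C[2][2] = min over k of (A[2][0] + B[0][2] = 8 + 2 = 10, A[2][1] + B[1][2] = 8 + 5 = 13, A[2][2] + B[2][2] = -4 + 9 = 5) = 5 (attained at k = 2)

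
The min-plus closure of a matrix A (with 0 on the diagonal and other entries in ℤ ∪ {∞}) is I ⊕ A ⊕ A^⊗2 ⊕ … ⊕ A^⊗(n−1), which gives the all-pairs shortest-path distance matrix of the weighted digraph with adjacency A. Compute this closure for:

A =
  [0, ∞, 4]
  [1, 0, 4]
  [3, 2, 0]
Closure =
  [0, 6, 4]
  [1, 0, 4]
  [3, 2, 0]

This is the Floyd-Warshall all-pairs shortest-path computation. For each intermediate vertex k = 0, 1, …, 2, update dist[i][j] ← min(dist[i][j], dist[i][k] + dist[k][j]). The final matrix gives, for each (i, j), the minimum total weight of any directed path from i to j (possibly empty when i = j).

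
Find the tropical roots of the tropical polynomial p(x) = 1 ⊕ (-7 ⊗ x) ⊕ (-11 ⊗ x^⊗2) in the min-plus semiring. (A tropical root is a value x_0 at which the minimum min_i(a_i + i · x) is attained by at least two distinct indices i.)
Roots: {4, 8}

Each tropical root is a break point of the lower envelope of the lines y = a_i + i · x (there are 3 lines, with slopes 0, 1, ..., 2). Only the lines that attain the minimum somewhere contribute to roots; other lines are dominated. Here the surviving (envelope) indices are i = 2, i = 1, i = 0.
Intersections between consecutive envelope lines give the roots: for adjacent envelope indices i < j the intersection is x = (a_i − a_j) / (j − i). Reading off the sorted break points: {4, 8}.
Verification: at each break x_0, at least two indices attain the minimum of min_i(a_i + i · x_0).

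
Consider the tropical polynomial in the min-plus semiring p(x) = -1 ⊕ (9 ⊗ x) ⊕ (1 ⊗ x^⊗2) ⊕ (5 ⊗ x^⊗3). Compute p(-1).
p(-1) = -1

A tropical monomial a ⊗ x^⊗i evaluates to a + i · x. Evaluating each term at x = -1:
  Term 0 contributes -1 + 0 · -1 = -1
  Term 1 contributes 9 + 1 · -1 = 8
  Term 2 contributes 1 + 2 · -1 = -1
  Term 3 contributes 5 + 3 · -1 = 2
p(-1) = ⊕ of these = min[-1, 8, -1, 2] = -1.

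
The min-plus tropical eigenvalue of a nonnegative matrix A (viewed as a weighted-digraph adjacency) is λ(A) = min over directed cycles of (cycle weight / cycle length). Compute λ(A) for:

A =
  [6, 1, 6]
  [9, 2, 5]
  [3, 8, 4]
λ(A) = 2

Enumerate directed cycles and compute their means (weight / length). Sample:
  cycle 0 → 0: weight = 6, length = 1, mean = 6/1 ≈ 6.000
  cycle 1 → 1: weight = 2, length = 1, mean = 2/1 ≈ 2.000
  cycle 2 → 2: weight = 4, length = 1, mean = 4/1 ≈ 4.000
  cycle 0 → 1 → 0: weight = 10, length = 2, mean = 10/2 ≈ 5.000
  cycle 0 → 2 → 0: weight = 9, length = 2, mean = 9/2 ≈ 4.500
  cycle 1 → 0 → 1: weight = 10, length = 2, mean = 10/2 ≈ 5.000
Minimum mean = 2.000, attained e.g. along the cycle 1 → 1 with weight 2 and length 1. So λ(A) = 2/1 = 2.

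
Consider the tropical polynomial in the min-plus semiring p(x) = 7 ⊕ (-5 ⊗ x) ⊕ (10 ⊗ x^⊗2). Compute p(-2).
p(-2) = -7

A tropical monomial a ⊗ x^⊗i evaluates to a + i · x. Evaluating each term at x = -2:
  Term 0 contributes 7 + 0 · -2 = 7
  Term 1 contributes -5 + 1 · -2 = -7
  Term 2 contributes 10 + 2 · -2 = 6
p(-2) = ⊕ of these = min[7, -7, 6] = -7.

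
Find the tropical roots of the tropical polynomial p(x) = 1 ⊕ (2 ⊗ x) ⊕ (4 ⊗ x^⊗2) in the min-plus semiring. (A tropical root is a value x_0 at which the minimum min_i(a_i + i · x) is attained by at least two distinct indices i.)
Roots: {-2, -1}

Each tropical root is a break point of the lower envelope of the lines y = a_i + i · x (there are 3 lines, with slopes 0, 1, ..., 2). Only the lines that attain the minimum somewhere contribute to roots; other lines are dominated. Here the surviving (envelope) indices are i = 2, i = 1, i = 0.
Intersections between consecutive envelope lines give the roots: for adjacent envelope indices i < j the intersection is x = (a_i − a_j) / (j − i). Reading off the sorted break points: {-2, -1}.
Verification: at each break x_0, at least two indices attain the minimum of min_i(a_i + i · x_0).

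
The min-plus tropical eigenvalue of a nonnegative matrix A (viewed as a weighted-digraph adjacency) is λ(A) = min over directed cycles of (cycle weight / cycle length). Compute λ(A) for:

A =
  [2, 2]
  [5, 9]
λ(A) = 2

Enumerate directed cycles and compute their means (weight / length). Sample:
  cycle 0 → 0: weight = 2, length = 1, mean = 2/1 ≈ 2.000
  cycle 1 → 1: weight = 9, length = 1, mean = 9/1 ≈ 9.000
  cycle 0 → 1 → 0: weight = 7, length = 2, mean = 7/2 ≈ 3.500
  cycle 1 → 0 → 1: weight = 7, length = 2, mean = 7/2 ≈ 3.500
Minimum mean = 2.000, attained e.g. along the cycle 0 → 0 with weight 2 and length 1. So λ(A) = 2/1 = 2.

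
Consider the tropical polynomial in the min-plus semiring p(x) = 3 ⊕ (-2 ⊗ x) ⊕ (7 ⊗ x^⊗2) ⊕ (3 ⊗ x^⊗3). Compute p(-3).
p(-3) = -6

A tropical monomial a ⊗ x^⊗i evaluates to a + i · x. Evaluating each term at x = -3:
  Term 0 contributes 3 + 0 · -3 = 3
  Term 1 contributes -2 + 1 · -3 = -5
  Term 2 contributes 7 + 2 · -3 = 1
  Term 3 contributes 3 + 3 · -3 = -6
p(-3) = ⊕ of these = min[3, -5, 1, -6] = -6.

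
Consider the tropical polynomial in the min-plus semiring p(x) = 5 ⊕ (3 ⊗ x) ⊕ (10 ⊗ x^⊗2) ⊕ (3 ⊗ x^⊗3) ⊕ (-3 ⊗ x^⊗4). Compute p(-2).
p(-2) = -11

A tropical monomial a ⊗ x^⊗i evaluates to a + i · x. Evaluating each term at x = -2:
  Term 0 contributes 5 + 0 · -2 = 5
  Term 1 contributes 3 + 1 · -2 = 1
  Term 2 contributes 10 + 2 · -2 = 6
  Term 3 contributes 3 + 3 · -2 = -3
  Term 4 contributes -3 + 4 · -2 = -11
p(-2) = ⊕ of these = min[5, 1, 6, -3, -11] = -11.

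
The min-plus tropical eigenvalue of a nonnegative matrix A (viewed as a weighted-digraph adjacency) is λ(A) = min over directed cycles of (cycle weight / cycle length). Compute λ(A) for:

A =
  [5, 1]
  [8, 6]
λ(A) = 9/2

Enumerate directed cycles and compute their means (weight / length). Sample:
  cycle 0 → 0: weight = 5, length = 1, mean = 5/1 ≈ 5.000
  cycle 1 → 1: weight = 6, length = 1, mean = 6/1 ≈ 6.000
  cycle 0 → 1 → 0: weight = 9, length = 2, mean = 9/2 ≈ 4.500
  cycle 1 → 0 → 1: weight = 9, length = 2, mean = 9/2 ≈ 4.500
Minimum mean = 4.500, attained e.g. along the cycle 0 → 1 → 0 with weight 9 and length 2. So λ(A) = 9/2 = 9/2.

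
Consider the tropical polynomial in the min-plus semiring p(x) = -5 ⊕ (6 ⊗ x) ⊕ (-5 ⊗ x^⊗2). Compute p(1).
p(1) = -5

A tropical monomial a ⊗ x^⊗i evaluates to a + i · x. Evaluating each term at x = 1:
  Term 0 contributes -5 + 0 · 1 = -5
  Term 1 contributes 6 + 1 · 1 = 7
  Term 2 contributes -5 + 2 · 1 = -3
p(1) = ⊕ of these = min[-5, 7, -3] = -5.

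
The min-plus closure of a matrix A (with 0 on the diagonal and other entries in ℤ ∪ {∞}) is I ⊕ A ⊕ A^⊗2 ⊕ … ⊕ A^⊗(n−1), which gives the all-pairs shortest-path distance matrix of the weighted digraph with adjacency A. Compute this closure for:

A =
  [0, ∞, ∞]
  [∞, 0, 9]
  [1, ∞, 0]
Closure =
  [0, ∞, ∞]
  [10, 0, 9]
  [1, ∞, 0]

This is the Floyd-Warshall all-pairs shortest-path computation. For each intermediate vertex k = 0, 1, …, 2, update dist[i][j] ← min(dist[i][j], dist[i][k] + dist[k][j]). The final matrix gives, for each (i, j), the minimum total weight of any directed path from i to j (possibly empty when i = j).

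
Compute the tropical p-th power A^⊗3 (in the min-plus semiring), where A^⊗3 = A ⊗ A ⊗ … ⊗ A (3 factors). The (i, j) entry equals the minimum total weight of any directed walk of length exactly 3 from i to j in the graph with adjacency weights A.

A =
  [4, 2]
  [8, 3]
A^⊗3 =
  [12, 8]
  [14, 9]

Each entry (A^⊗3)_ij equals the minimum over all length-3 walks i = v_0 → v_1 → … → v_3 = j of Σ_t A[v_t][v_{t+1}]. For example, for (i, j) = (0, 1) we minimise over 4 possible intermediate vertex sequences; the minimum is 8, attained along the walk 0 → 1 → 1 → 1.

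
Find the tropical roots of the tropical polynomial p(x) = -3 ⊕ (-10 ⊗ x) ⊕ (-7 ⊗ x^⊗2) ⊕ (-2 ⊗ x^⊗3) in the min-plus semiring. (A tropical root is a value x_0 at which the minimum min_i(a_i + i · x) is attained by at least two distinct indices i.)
Roots: {-5, -3, 7}

Each tropical root is a break point of the lower envelope of the lines y = a_i + i · x (there are 4 lines, with slopes 0, 1, ..., 3). Only the lines that attain the minimum somewhere contribute to roots; other lines are dominated. Here the surviving (envelope) indices are i = 3, i = 2, i = 1, i = 0.
Intersections between consecutive envelope lines give the roots: for adjacent envelope indices i < j the intersection is x = (a_i − a_j) / (j − i). Reading off the sorted break points: {-5, -3, 7}.
Verification: at each break x_0, at least two indices attain the minimum of min_i(a_i + i · x_0).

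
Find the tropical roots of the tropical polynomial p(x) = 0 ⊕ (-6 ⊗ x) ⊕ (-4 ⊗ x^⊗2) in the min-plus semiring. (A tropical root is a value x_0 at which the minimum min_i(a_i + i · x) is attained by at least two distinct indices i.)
Roots: {-2, 6}

Each tropical root is a break point of the lower envelope of the lines y = a_i + i · x (there are 3 lines, with slopes 0, 1, ..., 2). Only the lines that attain the minimum somewhere contribute to roots; other lines are dominated. Here the surviving (envelope) indices are i = 2, i = 1, i = 0.
Intersections between consecutive envelope lines give the roots: for adjacent envelope indices i < j the intersection is x = (a_i − a_j) / (j − i). Reading off the sorted break points: {-2, 6}.
Verification: at each break x_0, at least two indices attain the minimum of min_i(a_i + i · x_0).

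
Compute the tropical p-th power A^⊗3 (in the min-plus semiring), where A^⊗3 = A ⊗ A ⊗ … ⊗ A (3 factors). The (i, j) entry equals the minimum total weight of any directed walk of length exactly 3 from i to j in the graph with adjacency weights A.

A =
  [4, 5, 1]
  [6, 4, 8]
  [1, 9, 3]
A^⊗3 =
  [5, 7, 3]
  [8, 12, 10]
  [3, 9, 5]

Each entry (A^⊗3)_ij equals the minimum over all length-3 walks i = v_0 → v_1 → … → v_3 = j of Σ_t A[v_t][v_{t+1}]. For example, for (i, j) = (0, 2) we minimise over 9 possible intermediate vertex sequences; the minimum is 3, attained along the walk 0 → 2 → 0 → 2.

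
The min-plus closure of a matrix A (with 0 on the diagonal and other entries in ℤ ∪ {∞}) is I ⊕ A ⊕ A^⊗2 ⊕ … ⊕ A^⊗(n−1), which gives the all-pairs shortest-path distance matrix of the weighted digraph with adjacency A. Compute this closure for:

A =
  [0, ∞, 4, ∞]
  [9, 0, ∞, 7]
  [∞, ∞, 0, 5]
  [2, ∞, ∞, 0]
Closure =
  [0, ∞, 4, 9]
  [9, 0, 13, 7]
  [7, ∞, 0, 5]
  [2, ∞, 6, 0]

This is the Floyd-Warshall all-pairs shortest-path computation. For each intermediate vertex k = 0, 1, …, 3, update dist[i][j] ← min(dist[i][j], dist[i][k] + dist[k][j]). The final matrix gives, for each (i, j), the minimum total weight of any directed path from i to j (possibly empty when i = j).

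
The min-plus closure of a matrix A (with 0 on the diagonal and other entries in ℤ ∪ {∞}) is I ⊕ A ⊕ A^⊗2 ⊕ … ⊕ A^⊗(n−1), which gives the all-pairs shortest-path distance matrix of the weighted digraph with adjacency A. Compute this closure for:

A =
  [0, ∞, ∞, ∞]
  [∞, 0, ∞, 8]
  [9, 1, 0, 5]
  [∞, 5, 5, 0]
Closure =
  [0, ∞, ∞, ∞]
  [22, 0, 13, 8]
  [9, 1, 0, 5]
  [14, 5, 5, 0]

This is the Floyd-Warshall all-pairs shortest-path computation. For each intermediate vertex k = 0, 1, …, 3, update dist[i][j] ← min(dist[i][j], dist[i][k] + dist[k][j]). The final matrix gives, for each (i, j), the minimum total weight of any directed path from i to j (possibly empty when i = j).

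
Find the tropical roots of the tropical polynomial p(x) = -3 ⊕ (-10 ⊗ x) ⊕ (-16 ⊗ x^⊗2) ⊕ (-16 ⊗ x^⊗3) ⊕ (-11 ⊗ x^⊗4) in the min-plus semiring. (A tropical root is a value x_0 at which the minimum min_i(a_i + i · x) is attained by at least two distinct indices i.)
Roots: {-5, 0, 6, 7}

Each tropical root is a break point of the lower envelope of the lines y = a_i + i · x (there are 5 lines, with slopes 0, 1, ..., 4). Only the lines that attain the minimum somewhere contribute to roots; other lines are dominated. Here the surviving (envelope) indices are i = 4, i = 3, i = 2, i = 1, i = 0.
Intersections between consecutive envelope lines give the roots: for adjacent envelope indices i < j the intersection is x = (a_i − a_j) / (j − i). Reading off the sorted break points: {-5, 0, 6, 7}.
Verification: at each break x_0, at least two indices attain the minimum of min_i(a_i + i · x_0).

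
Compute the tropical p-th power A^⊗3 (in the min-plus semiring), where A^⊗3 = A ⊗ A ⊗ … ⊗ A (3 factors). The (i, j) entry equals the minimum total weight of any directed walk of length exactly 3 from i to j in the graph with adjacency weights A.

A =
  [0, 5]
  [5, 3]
A^⊗3 =
  [0, 5]
  [5, 9]

Each entry (A^⊗3)_ij equals the minimum over all length-3 walks i = v_0 → v_1 → … → v_3 = j of Σ_t A[v_t][v_{t+1}]. For example, for (i, j) = (0, 1) we minimise over 4 possible intermediate vertex sequences; the minimum is 5, attained along the walk 0 → 0 → 0 → 1.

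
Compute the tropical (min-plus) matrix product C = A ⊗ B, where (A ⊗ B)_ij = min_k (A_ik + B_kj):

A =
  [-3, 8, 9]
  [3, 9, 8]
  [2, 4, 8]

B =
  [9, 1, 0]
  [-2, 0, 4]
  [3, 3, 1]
A ⊗ B =
  [6, -2, -3]
  [7, 4, 3]
  [2, 3, 2]

Apply the min-plus product entry-by-entry:
  C[0][0] = min over k of (A[0][0] + B[0][0] = -3 + 9 = 6, A[0][1] + B[1][0] = 8 + -2 = 6, A[0][2] + B[2][0] = 9 + 3 = 12) = 6 (attained at k = 0)
  C[0][1] = min over k of (A[0][0] + B[0][1] = -3 + 1 = -2, A[0][1] + B[1][1] = 8 + 0 = 8, A[0][2] + B[2][1] = 9 + 3 = 12) = -2 (attained at k = 0)
  C[0][2] = min over k of (A[0][0] + B[0][2] = -3 + 0 = -3, A[0][1] + B[1][2] = 8 + 4 = 12, A[0][2] + B[2][2] = 9 + 1 = 10) = -3 (attained at k = 0)
  C[1][0] = min over k of (A[1][0] + B[0][0] = 3 + 9 = 12, A[1][1] + B[1][0] = 9 + -2 = 7, A[1][2] + B[2][0] = 8 + 3 = 11) = 7 (attained at k = 1)
  C[1][1] = min over k of (A[1][0] + B[0][1] = 3 + 1 = 4, A[1][1] + B[1][1] = 9 + 0 = 9, A[1][2] + B[2][1] = 8 + 3 = 11) = 4 (attained at k = 0)
  C[1][2] = min over k of (A[1][0] + B[0][2] = 3 + 0 = 3, A[1][1] + B[1][2] = 9 + 4 = 13, A[1][2] + B[2][2] = 8 + 1 = 9) = 3 (attained at k = 0)
  C[2][0] = min over k of (A[2][0] + B[0][0] = 2 + 9 = 11, A[2][1] + B[1][0] = 4 + -2 = 2, A[2][2] + B[2][0] = 8 + 3 = 11) = 2 (attained at k = 1)
  C[2][1] = min over k of (A[2][0] + B[0][1] = 2 + 1 = 3, A[2][1] + B[1][1] = 4 + 0 = 4, A[2][2] + B[2][1] = 8 + 3 = 11) = 3 (attained at k = 0)
  C[2][2] = min over k of (A[2][0] + B[0][2] = 2 + 0 = 2, A[2][1] + B[1][2] = 4 + 4 = 8, A[2][2] + B[2][2] = 8 + 1 = 9) = 2 (attained at k = 0)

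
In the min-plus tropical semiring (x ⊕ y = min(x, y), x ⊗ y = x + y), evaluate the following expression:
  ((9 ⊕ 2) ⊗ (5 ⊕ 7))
((9 ⊕ 2) ⊗ (5 ⊕ 7)) = 7

Expand innermost to outermost. Recall ⊕ takes the minimum of its arguments and ⊗ takes their sum. Working out the expression ((9 ⊕ 2) ⊗ (5 ⊕ 7)) gives 7.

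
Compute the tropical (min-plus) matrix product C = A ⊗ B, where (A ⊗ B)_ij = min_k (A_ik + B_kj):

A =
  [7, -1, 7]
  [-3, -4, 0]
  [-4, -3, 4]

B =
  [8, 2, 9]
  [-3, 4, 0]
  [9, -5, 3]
A ⊗ B =
  [-4, 2, -1]
  [-7, -5, -4]
  [-6, -2, -3]

Apply the min-plus product entry-by-entry:
  C[0][0] = min over k of (A[0][0] + B[0][0] = 7 + 8 = 15, A[0][1] + B[1][0] = -1 + -3 = -4, A[0][2] + B[2][0] = 7 + 9 = 16) = -4 (attained at k = 1)
  C[0][1] = min over k of (A[0][0] + B[0][1] = 7 + 2 = 9, A[0][1] + B[1][1] = -1 + 4 = 3, A[0][2] + B[2][1] = 7 + -5 = 2) = 2 (attained at k = 2)
  C[0][2] = min over k of (A[0][0] + B[0][2] = 7 + 9 = 16, A[0][1] + B[1][2] = -1 + 0 = -1, A[0][2] + B[2][2] = 7 + 3 = 10) = -1 (attained at k = 1)
  C[1][0] = min over k of (A[1][0] + B[0][0] = -3 + 8 = 5, A[1][1] + B[1][0] = -4 + -3 = -7, A[1][2] + B[2][0] = 0 + 9 = 9) = -7 (attained at k = 1)
  C[1][1] = min over k of (A[1][0] + B[0][1] = -3 + 2 = -1, A[1][1] + B[1][1] = -4 + 4 = 0, A[1][2] + B[2][1] = 0 + -5 = -5) = -5 (attained at k = 2)
  C[1][2] = min over k of (A[1][0] + B[0][2] = -3 + 9 = 6, A[1][1] + B[1][2] = -4 + 0 = -4, A[1][2] + B[2][2] = 0 + 3 = 3) = -4 (attained at k = 1)
  C[2][0] = min over k of (A[2][0] + B[0][0] = -4 + 8 = 4, A[2][1] + B[1][0] = -3 + -3 = -6, A[2][2] + B[2][0] = 4 + 9 = 13) = -6 (attained at k = 1)
  C[2][1] = min over k of (A[2][0] + B[0][1] = -4 + 2 = -2, A[2][1] + B[1][1] = -3 + 4 = 1, A[2][2] + B[2][1] = 4 + -5 = -1) = -2 (attained at k = 0)
  C[2][2] = min over k of (A[2][0] + B[0][2] = -4 + 9 = 5, A[2][1] + B[1][2] = -3 + 0 = -3, A[2][2] + B[2][2] = 4 + 3 = 7) = -3 (attained at k = 1)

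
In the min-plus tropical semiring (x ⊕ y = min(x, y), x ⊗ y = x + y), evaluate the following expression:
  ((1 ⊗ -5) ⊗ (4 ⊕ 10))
((1 ⊗ -5) ⊗ (4 ⊕ 10)) = 0

Expand innermost to outermost. Recall ⊕ takes the minimum of its arguments and ⊗ takes their sum. Working out the expression ((1 ⊗ -5) ⊗ (4 ⊕ 10)) gives 0.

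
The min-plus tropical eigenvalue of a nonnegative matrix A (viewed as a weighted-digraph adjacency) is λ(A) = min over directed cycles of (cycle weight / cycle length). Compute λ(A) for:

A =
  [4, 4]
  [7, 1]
λ(A) = 1

Enumerate directed cycles and compute their means (weight / length). Sample:
  cycle 0 → 0: weight = 4, length = 1, mean = 4/1 ≈ 4.000
  cycle 1 → 1: weight = 1, length = 1, mean = 1/1 ≈ 1.000
  cycle 0 → 1 → 0: weight = 11, length = 2, mean = 11/2 ≈ 5.500
  cycle 1 → 0 → 1: weight = 11, length = 2, mean = 11/2 ≈ 5.500
Minimum mean = 1.000, attained e.g. along the cycle 1 → 1 with weight 1 and length 1. So λ(A) = 1/1 = 1.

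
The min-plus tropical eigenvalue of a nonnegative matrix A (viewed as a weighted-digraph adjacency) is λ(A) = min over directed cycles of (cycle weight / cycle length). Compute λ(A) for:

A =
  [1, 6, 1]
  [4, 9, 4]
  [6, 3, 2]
λ(A) = 1

Enumerate directed cycles and compute their means (weight / length). Sample:
  cycle 0 → 0: weight = 1, length = 1, mean = 1/1 ≈ 1.000
  cycle 1 → 1: weight = 9, length = 1, mean = 9/1 ≈ 9.000
  cycle 2 → 2: weight = 2, length = 1, mean = 2/1 ≈ 2.000
  cycle 0 → 1 → 0: weight = 10, length = 2, mean = 10/2 ≈ 5.000
  cycle 0 → 2 → 0: weight = 7, length = 2, mean = 7/2 ≈ 3.500
  cycle 1 → 0 → 1: weight = 10, length = 2, mean = 10/2 ≈ 5.000
Minimum mean = 1.000, attained e.g. along the cycle 0 → 0 with weight 1 and length 1. So λ(A) = 1/1 = 1.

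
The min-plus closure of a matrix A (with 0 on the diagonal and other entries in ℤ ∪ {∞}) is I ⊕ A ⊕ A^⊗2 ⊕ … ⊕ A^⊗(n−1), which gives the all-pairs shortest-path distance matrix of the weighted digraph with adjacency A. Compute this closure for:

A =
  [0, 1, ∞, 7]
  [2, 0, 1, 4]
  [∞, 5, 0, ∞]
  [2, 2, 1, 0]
Closure =
  [0, 1, 2, 5]
  [2, 0, 1, 4]
  [7, 5, 0, 9]
  [2, 2, 1, 0]

This is the Floyd-Warshall all-pairs shortest-path computation. For each intermediate vertex k = 0, 1, …, 3, update dist[i][j] ← min(dist[i][j], dist[i][k] + dist[k][j]). The final matrix gives, for each (i, j), the minimum total weight of any directed path from i to j (possibly empty when i = j).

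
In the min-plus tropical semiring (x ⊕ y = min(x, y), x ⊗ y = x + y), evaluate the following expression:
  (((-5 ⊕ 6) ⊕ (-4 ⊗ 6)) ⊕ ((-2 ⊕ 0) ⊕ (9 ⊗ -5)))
(((-5 ⊕ 6) ⊕ (-4 ⊗ 6)) ⊕ ((-2 ⊕ 0) ⊕ (9 ⊗ -5))) = -5

Expand innermost to outermost. Recall ⊕ takes the minimum of its arguments and ⊗ takes their sum. Working out the expression (((-5 ⊕ 6) ⊕ (-4 ⊗ 6)) ⊕ ((-2 ⊕ 0) ⊕ (9 ⊗ -5))) gives -5.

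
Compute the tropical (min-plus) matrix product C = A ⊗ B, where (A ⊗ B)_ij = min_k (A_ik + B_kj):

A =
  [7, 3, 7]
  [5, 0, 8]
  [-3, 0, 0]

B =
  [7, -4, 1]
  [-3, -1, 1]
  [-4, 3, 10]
A ⊗ B =
  [0, 2, 4]
  [-3, -1, 1]
  [-4, -7, -2]

Apply the min-plus product entry-by-entry:
  C[0][0] = min over k of (A[0][0] + B[0][0] = 7 + 7 = 14, A[0][1] + B[1][0] = 3 + -3 = 0, A[0][2] + B[2][0] = 7 + -4 = 3) = 0 (attained at k = 1)
  C[0][1] = min over k of (A[0][0] + B[0][1] = 7 + -4 = 3, A[0][1] + B[1][1] = 3 + -1 = 2, A[0][2] + B[2][1] = 7 + 3 = 10) = 2 (attained at k = 1)
  C[0][2] = min over k of (A[0][0] + B[0][2] = 7 + 1 = 8, A[0][1] + B[1][2] = 3 + 1 = 4, A[0][2] + B[2][2] = 7 + 10 = 17) = 4 (attained at k = 1)
  C[1][0] = min over k of (A[1][0] + B[0][0] = 5 + 7 = 12, A[1][1] + B[1][0] = 0 + -3 = -3, A[1][2] + B[2][0] = 8 + -4 = 4) = -3 (attained at k = 1)
  C[1][1] = min over k of (A[1][0] + B[0][1] = 5 + -4 = 1, A[1][1] + B[1][1] = 0 + -1 = -1, A[1][2] + B[2][1] = 8 + 3 = 11) = -1 (attained at k = 1)
  C[1][2] = min over k of (A[1][0] + B[0][2] = 5 + 1 = 6, A[1][1] + B[1][2] = 0 + 1 = 1, A[1][2] + B[2][2] = 8 + 10 = 18) = 1 (attained at k = 1)
  C[2][0] = min over k of (A[2][0] + B[0][0] = -3 + 7 = 4, A[2][1] + B[1][0] = 0 + -3 = -3, A[2][2] + B[2][0] = 0 + -4 = -4) = -4 (attained at k = 2)
  C[2][1] = min over k of (A[2][0] + B[0][1] = -3 + -4 = -7, A[2][1] + B[1][1] = 0 + -1 = -1, A[2][2] + B[2][1] = 0 + 3 = 3) = -7 (attained at k = 0)
  C[2][2] = min over k of (A[2][0] + B[0][2] = -3 + 1 = -2, A[2][1] + B[1][2] = 0 + 1 = 1, A[2][2] + B[2][2] = 0 + 10 = 10) = -2 (attained at k = 0)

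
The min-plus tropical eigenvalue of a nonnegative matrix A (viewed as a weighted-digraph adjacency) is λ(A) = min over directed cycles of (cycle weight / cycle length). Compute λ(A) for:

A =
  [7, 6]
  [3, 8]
λ(A) = 9/2

Enumerate directed cycles and compute their means (weight / length). Sample:
  cycle 0 → 0: weight = 7, length = 1, mean = 7/1 ≈ 7.000
  cycle 1 → 1: weight = 8, length = 1, mean = 8/1 ≈ 8.000
  cycle 0 → 1 → 0: weight = 9, length = 2, mean = 9/2 ≈ 4.500
  cycle 1 → 0 → 1: weight = 9, length = 2, mean = 9/2 ≈ 4.500
Minimum mean = 4.500, attained e.g. along the cycle 0 → 1 → 0 with weight 9 and length 2. So λ(A) = 9/2 = 9/2.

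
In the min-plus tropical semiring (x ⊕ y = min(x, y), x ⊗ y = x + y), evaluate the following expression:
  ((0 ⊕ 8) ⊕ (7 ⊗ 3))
((0 ⊕ 8) ⊕ (7 ⊗ 3)) = 0

Expand innermost to outermost. Recall ⊕ takes the minimum of its arguments and ⊗ takes their sum. Working out the expression ((0 ⊕ 8) ⊕ (7 ⊗ 3)) gives 0.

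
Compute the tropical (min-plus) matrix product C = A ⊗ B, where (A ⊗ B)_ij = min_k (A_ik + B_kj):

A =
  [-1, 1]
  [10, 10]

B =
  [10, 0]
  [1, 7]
A ⊗ B =
  [2, -1]
  [11, 10]

Apply the min-plus product entry-by-entry:
  C[0][0] = min over k of (A[0][0] + B[0][0] = -1 + 10 = 9, A[0][1] + B[1][0] = 1 + 1 = 2) = 2 (attained at k = 1)
  C[0][1] = min over k of (A[0][0] + B[0][1] = -1 + 0 = -1, A[0][1] + B[1][1] = 1 + 7 = 8) = -1 (attained at k = 0)
  C[1][0] = min over k of (A[1][0] + B[0][0] = 10 + 10 = 20, A[1][1] + B[1][0] = 10 + 1 = 11) = 11 (attained at k = 1)
  C[1][1] = min over k of (A[1][0] + B[0][1] = 10 + 0 = 10, A[1][1] + B[1][1] = 10 + 7 = 17) = 10 (attained at k = 0)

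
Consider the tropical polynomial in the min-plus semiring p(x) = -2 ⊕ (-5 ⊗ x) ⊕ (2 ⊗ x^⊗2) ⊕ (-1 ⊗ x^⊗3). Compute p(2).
p(2) = -3

A tropical monomial a ⊗ x^⊗i evaluates to a + i · x. Evaluating each term at x = 2:
  Term 0 contributes -2 + 0 · 2 = -2
  Term 1 contributes -5 + 1 · 2 = -3
  Term 2 contributes 2 + 2 · 2 = 6
  Term 3 contributes -1 + 3 · 2 = 5
p(2) = ⊕ of these = min[-2, -3, 6, 5] = -3.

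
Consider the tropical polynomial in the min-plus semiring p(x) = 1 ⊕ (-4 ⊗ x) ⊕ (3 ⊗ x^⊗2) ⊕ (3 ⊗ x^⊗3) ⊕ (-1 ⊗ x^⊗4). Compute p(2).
p(2) = -2

A tropical monomial a ⊗ x^⊗i evaluates to a + i · x. Evaluating each term at x = 2:
  Term 0 contributes 1 + 0 · 2 = 1
  Term 1 contributes -4 + 1 · 2 = -2
  Term 2 contributes 3 + 2 · 2 = 7
  Term 3 contributes 3 + 3 · 2 = 9
  Term 4 contributes -1 + 4 · 2 = 7
p(2) = ⊕ of these = min[1, -2, 7, 9, 7] = -2.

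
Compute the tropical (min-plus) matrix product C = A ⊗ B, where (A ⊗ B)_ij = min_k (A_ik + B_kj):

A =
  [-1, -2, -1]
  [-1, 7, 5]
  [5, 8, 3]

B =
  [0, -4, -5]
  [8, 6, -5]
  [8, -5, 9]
A ⊗ B =
  [-1, -6, -7]
  [-1, -5, -6]
  [5, -2, 0]

Apply the min-plus product entry-by-entry:
  C[0][0] = min over k of (A[0][0] + B[0][0] = -1 + 0 = -1, A[0][1] + B[1][0] = -2 + 8 = 6, A[0][2] + B[2][0] = -1 + 8 = 7) = -1 (attained at k = 0)
  C[0][1] = min over k of (A[0][0] + B[0][1] = -1 + -4 = -5, A[0][1] + B[1][1] = -2 + 6 = 4, A[0][2] + B[2][1] = -1 + -5 = -6) = -6 (attained at k = 2)
  C[0][2] = min over k of (A[0][0] + B[0][2] = -1 + -5 = -6, A[0][1] + B[1][2] = -2 + -5 = -7, A[0][2] + B[2][2] = -1 + 9 = 8) = -7 (attained at k = 1)
  C[1][0] = min over k of (A[1][0] + B[0][0] = -1 + 0 = -1, A[1][1] + B[1][0] = 7 + 8 = 15, A[1][2] + B[2][0] = 5 + 8 = 13) = -1 (attained at k = 0)
  C[1][1] = min over k of (A[1][0] + B[0][1] = -1 + -4 = -5, A[1][1] + B[1][1] = 7 + 6 = 13, A[1][2] + B[2][1] = 5 + -5 = 0) = -5 (attained at k = 0)
  C[1][2] = min over k of (A[1][0] + B[0][2] = -1 + -5 = -6, A[1][1] + B[1][2] = 7 + -5 = 2, A[1][2] + B[2][2] = 5 + 9 = 14) = -6 (attained at k = 0)
  C[2][0] = min over k of (A[2][0] + B[0][0] = 5 + 0 = 5, A[2][1] + B[1][0] = 8 + 8 = 16, A[2][2] + B[2][0] = 3 + 8 = 11) = 5 (attained at k = 0)
  C[2][1] = min over k of (A[2][0] + B[0][1] = 5 + -4 = 1, A[2][1] + B[1][1] = 8 + 6 = 14, A[2][2] + B[2][1] = 3 + -5 = -2) = -2 (attained at k = 2)
  C[2][2] = min over k of (A[2][0] + B[0][2] = 5 + -5 = 0, A[2][1] + B[1][2] = 8 + -5 = 3, A[2][2] + B[2][2] = 3 + 9 = 12) = 0 (attained at k = 0)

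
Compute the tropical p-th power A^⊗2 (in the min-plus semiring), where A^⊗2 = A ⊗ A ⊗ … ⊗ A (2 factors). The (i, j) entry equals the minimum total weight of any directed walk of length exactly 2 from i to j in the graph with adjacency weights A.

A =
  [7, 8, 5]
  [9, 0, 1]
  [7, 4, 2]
A^⊗2 =
  [12, 8, 7]
  [8, 0, 1]
  [9, 4, 4]

Each entry (A^⊗2)_ij equals the minimum over all length-2 walks i = v_0 → v_1 → … → v_2 = j of Σ_t A[v_t][v_{t+1}]. For example, for (i, j) = (0, 2) we minimise over 3 possible intermediate vertex sequences; the minimum is 7, attained along the walk 0 → 2 → 2.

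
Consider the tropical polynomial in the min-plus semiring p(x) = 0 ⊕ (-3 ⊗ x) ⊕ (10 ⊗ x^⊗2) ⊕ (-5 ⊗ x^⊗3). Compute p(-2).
p(-2) = -11

A tropical monomial a ⊗ x^⊗i evaluates to a + i · x. Evaluating each term at x = -2:
  Term 0 contributes 0 + 0 · -2 = 0
  Term 1 contributes -3 + 1 · -2 = -5
  Term 2 contributes 10 + 2 · -2 = 6
  Term 3 contributes -5 + 3 · -2 = -11
p(-2) = ⊕ of these = min[0, -5, 6, -11] = -11.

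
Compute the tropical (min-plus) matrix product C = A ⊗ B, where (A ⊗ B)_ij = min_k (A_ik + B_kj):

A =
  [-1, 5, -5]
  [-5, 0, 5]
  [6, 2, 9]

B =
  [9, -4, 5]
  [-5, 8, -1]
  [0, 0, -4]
A ⊗ B =
  [-5, -5, -9]
  [-5, -9, -1]
  [-3, 2, 1]

Apply the min-plus product entry-by-entry:
  C[0][0] = min over k of (A[0][0] + B[0][0] = -1 + 9 = 8, A[0][1] + B[1][0] = 5 + -5 = 0, A[0][2] + B[2][0] = -5 + 0 = -5) = -5 (attained at k = 2)
  C[0][1] = min over k of (A[0][0] + B[0][1] = -1 + -4 = -5, A[0][1] + B[1][1] = 5 + 8 = 13, A[0][2] + B[2][1] = -5 + 0 = -5) = -5 (attained at k = 0)
  C[0][2] = min over k of (A[0][0] + B[0][2] = -1 + 5 = 4, A[0][1] + B[1][2] = 5 + -1 = 4, A[0][2] + B[2][2] = -5 + -4 = -9) = -9 (attained at k = 2)
  C[1][0] = min over k of (A[1][0] + B[0][0] = -5 + 9 = 4, A[1][1] + B[1][0] = 0 + -5 = -5, A[1][2] + B[2][0] = 5 + 0 = 5) = -5 (attained at k = 1)
  C[1][1] = min over k of (A[1][0] + B[0][1] = -5 + -4 = -9, A[1][1] + B[1][1] = 0 + 8 = 8, A[1][2] + B[2][1] = 5 + 0 = 5) = -9 (attained at k = 0)
  C[1][2] = min over k of (A[1][0] + B[0][2] = -5 + 5 = 0, A[1][1] + B[1][2] = 0 + -1 = -1, A[1][2] + B[2][2] = 5 + -4 = 1) = -1 (attained at k = 1)
  C[2][0] = min over k of (A[2][0] + B[0][0] = 6 + 9 = 15, A[2][1] + B[1][0] = 2 + -5 = -3, A[2][2] + B[2][0] = 9 + 0 = 9) = -3 (attained at k = 1)
  C[2][1] = min over k of (A[2][0] + B[0][1] = 6 + -4 = 2, A[2][1] + B[1][1] = 2 + 8 = 10, A[2][2] + B[2][1] = 9 + 0 = 9) = 2 (attained at k = 0)
  C[2][2] = min over k of (A[2][0] + B[0][2] = 6 + 5 = 11, A[2][1] + B[1][2] = 2 + -1 = 1, A[2][2] + B[2][2] = 9 + -4 = 5) = 1 (attained at k = 1)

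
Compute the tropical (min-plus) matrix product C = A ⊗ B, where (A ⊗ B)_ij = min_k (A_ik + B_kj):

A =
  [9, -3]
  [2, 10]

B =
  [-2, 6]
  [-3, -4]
A ⊗ B =
  [-6, -7]
  [0, 6]

Apply the min-plus product entry-by-entry:
  C[0][0] = min over k of (A[0][0] + B[0][0] = 9 + -2 = 7, A[0][1] + B[1][0] = -3 + -3 = -6) = -6 (attained at k = 1)
  C[0][1] = min over k of (A[0][0] + B[0][1] = 9 + 6 = 15, A[0][1] + B[1][1] = -3 + -4 = -7) = -7 (attained at k = 1)
  C[1][0] = min over k of (A[1][0] + B[0][0] = 2 + -2 = 0, A[1][1] + B[1][0] = 10 + -3 = 7) = 0 (attained at k = 0)
  C[1][1] = min over k of (A[1][0] + B[0][1] = 2 + 6 = 8, A[1][1] + B[1][1] = 10 + -4 = 6) = 6 (attained at k = 1)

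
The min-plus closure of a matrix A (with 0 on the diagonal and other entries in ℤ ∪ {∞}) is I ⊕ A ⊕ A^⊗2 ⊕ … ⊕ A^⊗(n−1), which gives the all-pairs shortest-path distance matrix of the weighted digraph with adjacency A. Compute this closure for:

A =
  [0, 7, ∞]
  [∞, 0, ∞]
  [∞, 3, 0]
Closure =
  [0, 7, ∞]
  [∞, 0, ∞]
  [∞, 3, 0]

This is the Floyd-Warshall all-pairs shortest-path computation. For each intermediate vertex k = 0, 1, …, 2, update dist[i][j] ← min(dist[i][j], dist[i][k] + dist[k][j]). The final matrix gives, for each (i, j), the minimum total weight of any directed path from i to j (possibly empty when i = j).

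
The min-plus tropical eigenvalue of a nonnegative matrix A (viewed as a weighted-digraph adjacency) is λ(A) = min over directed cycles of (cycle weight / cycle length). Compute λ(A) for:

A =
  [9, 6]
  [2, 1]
λ(A) = 1

Enumerate directed cycles and compute their means (weight / length). Sample:
  cycle 0 → 0: weight = 9, length = 1, mean = 9/1 ≈ 9.000
  cycle 1 → 1: weight = 1, length = 1, mean = 1/1 ≈ 1.000
  cycle 0 → 1 → 0: weight = 8, length = 2, mean = 8/2 ≈ 4.000
  cycle 1 → 0 → 1: weight = 8, length = 2, mean = 8/2 ≈ 4.000
Minimum mean = 1.000, attained e.g. along the cycle 1 → 1 with weight 1 and length 1. So λ(A) = 1/1 = 1.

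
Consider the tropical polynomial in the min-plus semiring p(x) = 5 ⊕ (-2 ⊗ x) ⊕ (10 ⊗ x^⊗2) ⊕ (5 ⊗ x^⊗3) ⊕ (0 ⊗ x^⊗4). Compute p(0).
p(0) = -2

A tropical monomial a ⊗ x^⊗i evaluates to a + i · x. Evaluating each term at x = 0:
  Term 0 contributes 5 + 0 · 0 = 5
  Term 1 contributes -2 + 1 · 0 = -2
  Term 2 contributes 10 + 2 · 0 = 10
  Term 3 contributes 5 + 3 · 0 = 5
  Term 4 contributes 0 + 4 · 0 = 0
p(0) = ⊕ of these = min[5, -2, 10, 5, 0] = -2.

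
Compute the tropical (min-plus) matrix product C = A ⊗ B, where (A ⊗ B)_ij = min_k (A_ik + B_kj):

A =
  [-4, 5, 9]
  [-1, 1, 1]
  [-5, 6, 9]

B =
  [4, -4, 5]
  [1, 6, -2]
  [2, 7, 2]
A ⊗ B =
  [0, -8, 1]
  [2, -5, -1]
  [-1, -9, 0]

Apply the min-plus product entry-by-entry:
  C[0][0] = min over k of (A[0][0] + B[0][0] = -4 + 4 = 0, A[0][1] + B[1][0] = 5 + 1 = 6, A[0][2] + B[2][0] = 9 + 2 = 11) = 0 (attained at k = 0)
  C[0][1] = min over k of (A[0][0] + B[0][1] = -4 + -4 = -8, A[0][1] + B[1][1] = 5 + 6 = 11, A[0][2] + B[2][1] = 9 + 7 = 16) = -8 (attained at k = 0)
  C[0][2] = min over k of (A[0][0] + B[0][2] = -4 + 5 = 1, A[0][1] + B[1][2] = 5 + -2 = 3, A[0][2] + B[2][2] = 9 + 2 = 11) = 1 (attained at k = 0)
  C[1][0] = min over k of (A[1][0] + B[0][0] = -1 + 4 = 3, A[1][1] + B[1][0] = 1 + 1 = 2, A[1][2] + B[2][0] = 1 + 2 = 3) = 2 (attained at k = 1)
  C[1][1] = min over k of (A[1][0] + B[0][1] = -1 + -4 = -5, A[1][1] + B[1][1] = 1 + 6 = 7, A[1][2] + B[2][1] = 1 + 7 = 8) = -5 (attained at k = 0)
  C[1][2] = min over k of (A[1][0] + B[0][2] = -1 + 5 = 4, A[1][1] + B[1][2] = 1 + -2 = -1, A[1][2] + B[2][2] = 1 + 2 = 3) = -1 (attained at k = 1)
  C[2][0] = min over k of (A[2][0] + B[0][0] = -5 + 4 = -1, A[2][1] + B[1][0] = 6 + 1 = 7, A[2][2] + B[2][0] = 9 + 2 = 11) = -1 (attained at k = 0)
  C[2][1] = min over k of (A[2][0] + B[0][1] = -5 + -4 = -9, A[2][1] + B[1][1] = 6 + 6 = 12, A[2][2] + B[2][1] = 9 + 7 = 16) = -9 (attained at k = 0)
  C[2][2] = min over k of (A[2][0] + B[0][2] = -5 + 5 = 0, A[2][1] + B[1][2] = 6 + -2 = 4, A[2][2] + B[2][2] = 9 + 2 = 11) = 0 (attained at k = 0)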